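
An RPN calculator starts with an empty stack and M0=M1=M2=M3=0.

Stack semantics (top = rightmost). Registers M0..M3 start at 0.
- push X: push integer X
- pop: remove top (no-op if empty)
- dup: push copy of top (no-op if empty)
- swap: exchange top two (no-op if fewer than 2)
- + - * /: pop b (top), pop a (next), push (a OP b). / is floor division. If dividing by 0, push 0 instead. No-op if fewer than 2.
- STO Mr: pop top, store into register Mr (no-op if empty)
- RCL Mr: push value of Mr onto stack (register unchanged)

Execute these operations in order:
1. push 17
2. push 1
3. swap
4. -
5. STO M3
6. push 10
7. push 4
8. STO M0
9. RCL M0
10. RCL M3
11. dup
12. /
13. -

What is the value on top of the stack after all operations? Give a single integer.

Answer: 3

Derivation:
After op 1 (push 17): stack=[17] mem=[0,0,0,0]
After op 2 (push 1): stack=[17,1] mem=[0,0,0,0]
After op 3 (swap): stack=[1,17] mem=[0,0,0,0]
After op 4 (-): stack=[-16] mem=[0,0,0,0]
After op 5 (STO M3): stack=[empty] mem=[0,0,0,-16]
After op 6 (push 10): stack=[10] mem=[0,0,0,-16]
After op 7 (push 4): stack=[10,4] mem=[0,0,0,-16]
After op 8 (STO M0): stack=[10] mem=[4,0,0,-16]
After op 9 (RCL M0): stack=[10,4] mem=[4,0,0,-16]
After op 10 (RCL M3): stack=[10,4,-16] mem=[4,0,0,-16]
After op 11 (dup): stack=[10,4,-16,-16] mem=[4,0,0,-16]
After op 12 (/): stack=[10,4,1] mem=[4,0,0,-16]
After op 13 (-): stack=[10,3] mem=[4,0,0,-16]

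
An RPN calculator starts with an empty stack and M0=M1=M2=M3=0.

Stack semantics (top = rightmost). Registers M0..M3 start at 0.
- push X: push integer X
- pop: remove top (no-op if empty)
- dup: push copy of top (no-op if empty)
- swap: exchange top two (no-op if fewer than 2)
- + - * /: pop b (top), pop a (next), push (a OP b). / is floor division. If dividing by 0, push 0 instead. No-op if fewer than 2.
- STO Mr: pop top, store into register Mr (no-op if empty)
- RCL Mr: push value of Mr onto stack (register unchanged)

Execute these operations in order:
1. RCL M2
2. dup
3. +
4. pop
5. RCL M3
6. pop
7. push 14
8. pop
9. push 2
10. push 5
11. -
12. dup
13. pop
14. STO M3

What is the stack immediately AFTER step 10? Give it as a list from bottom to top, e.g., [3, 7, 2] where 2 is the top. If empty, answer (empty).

After op 1 (RCL M2): stack=[0] mem=[0,0,0,0]
After op 2 (dup): stack=[0,0] mem=[0,0,0,0]
After op 3 (+): stack=[0] mem=[0,0,0,0]
After op 4 (pop): stack=[empty] mem=[0,0,0,0]
After op 5 (RCL M3): stack=[0] mem=[0,0,0,0]
After op 6 (pop): stack=[empty] mem=[0,0,0,0]
After op 7 (push 14): stack=[14] mem=[0,0,0,0]
After op 8 (pop): stack=[empty] mem=[0,0,0,0]
After op 9 (push 2): stack=[2] mem=[0,0,0,0]
After op 10 (push 5): stack=[2,5] mem=[0,0,0,0]

[2, 5]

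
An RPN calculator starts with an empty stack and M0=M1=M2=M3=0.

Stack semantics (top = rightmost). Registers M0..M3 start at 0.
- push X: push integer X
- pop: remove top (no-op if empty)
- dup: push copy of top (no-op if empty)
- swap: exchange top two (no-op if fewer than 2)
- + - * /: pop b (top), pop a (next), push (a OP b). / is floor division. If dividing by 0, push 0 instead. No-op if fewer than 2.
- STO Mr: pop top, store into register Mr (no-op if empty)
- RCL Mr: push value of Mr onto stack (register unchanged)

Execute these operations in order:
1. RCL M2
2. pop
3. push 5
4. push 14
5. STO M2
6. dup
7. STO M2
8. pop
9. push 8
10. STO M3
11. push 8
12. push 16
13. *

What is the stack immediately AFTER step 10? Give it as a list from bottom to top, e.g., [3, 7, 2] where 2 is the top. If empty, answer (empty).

After op 1 (RCL M2): stack=[0] mem=[0,0,0,0]
After op 2 (pop): stack=[empty] mem=[0,0,0,0]
After op 3 (push 5): stack=[5] mem=[0,0,0,0]
After op 4 (push 14): stack=[5,14] mem=[0,0,0,0]
After op 5 (STO M2): stack=[5] mem=[0,0,14,0]
After op 6 (dup): stack=[5,5] mem=[0,0,14,0]
After op 7 (STO M2): stack=[5] mem=[0,0,5,0]
After op 8 (pop): stack=[empty] mem=[0,0,5,0]
After op 9 (push 8): stack=[8] mem=[0,0,5,0]
After op 10 (STO M3): stack=[empty] mem=[0,0,5,8]

(empty)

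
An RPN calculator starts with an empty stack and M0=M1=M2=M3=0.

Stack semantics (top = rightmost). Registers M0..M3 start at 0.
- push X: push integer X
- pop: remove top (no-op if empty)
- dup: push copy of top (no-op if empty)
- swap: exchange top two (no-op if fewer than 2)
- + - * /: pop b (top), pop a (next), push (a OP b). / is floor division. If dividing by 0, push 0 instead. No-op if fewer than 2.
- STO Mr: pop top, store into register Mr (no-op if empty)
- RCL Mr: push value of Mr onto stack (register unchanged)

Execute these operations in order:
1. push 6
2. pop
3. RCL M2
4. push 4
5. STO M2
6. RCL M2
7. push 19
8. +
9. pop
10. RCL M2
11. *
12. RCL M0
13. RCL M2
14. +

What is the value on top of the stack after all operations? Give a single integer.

After op 1 (push 6): stack=[6] mem=[0,0,0,0]
After op 2 (pop): stack=[empty] mem=[0,0,0,0]
After op 3 (RCL M2): stack=[0] mem=[0,0,0,0]
After op 4 (push 4): stack=[0,4] mem=[0,0,0,0]
After op 5 (STO M2): stack=[0] mem=[0,0,4,0]
After op 6 (RCL M2): stack=[0,4] mem=[0,0,4,0]
After op 7 (push 19): stack=[0,4,19] mem=[0,0,4,0]
After op 8 (+): stack=[0,23] mem=[0,0,4,0]
After op 9 (pop): stack=[0] mem=[0,0,4,0]
After op 10 (RCL M2): stack=[0,4] mem=[0,0,4,0]
After op 11 (*): stack=[0] mem=[0,0,4,0]
After op 12 (RCL M0): stack=[0,0] mem=[0,0,4,0]
After op 13 (RCL M2): stack=[0,0,4] mem=[0,0,4,0]
After op 14 (+): stack=[0,4] mem=[0,0,4,0]

Answer: 4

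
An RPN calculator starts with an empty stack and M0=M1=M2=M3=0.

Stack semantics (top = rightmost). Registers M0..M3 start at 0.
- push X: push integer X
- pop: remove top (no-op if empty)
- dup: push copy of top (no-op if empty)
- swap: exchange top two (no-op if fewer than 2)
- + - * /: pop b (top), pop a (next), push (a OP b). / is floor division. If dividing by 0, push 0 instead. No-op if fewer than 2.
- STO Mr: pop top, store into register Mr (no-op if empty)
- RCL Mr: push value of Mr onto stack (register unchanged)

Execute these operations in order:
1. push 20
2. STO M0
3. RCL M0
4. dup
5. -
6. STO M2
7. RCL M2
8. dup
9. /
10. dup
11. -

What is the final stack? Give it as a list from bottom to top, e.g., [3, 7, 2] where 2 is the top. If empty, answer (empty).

After op 1 (push 20): stack=[20] mem=[0,0,0,0]
After op 2 (STO M0): stack=[empty] mem=[20,0,0,0]
After op 3 (RCL M0): stack=[20] mem=[20,0,0,0]
After op 4 (dup): stack=[20,20] mem=[20,0,0,0]
After op 5 (-): stack=[0] mem=[20,0,0,0]
After op 6 (STO M2): stack=[empty] mem=[20,0,0,0]
After op 7 (RCL M2): stack=[0] mem=[20,0,0,0]
After op 8 (dup): stack=[0,0] mem=[20,0,0,0]
After op 9 (/): stack=[0] mem=[20,0,0,0]
After op 10 (dup): stack=[0,0] mem=[20,0,0,0]
After op 11 (-): stack=[0] mem=[20,0,0,0]

Answer: [0]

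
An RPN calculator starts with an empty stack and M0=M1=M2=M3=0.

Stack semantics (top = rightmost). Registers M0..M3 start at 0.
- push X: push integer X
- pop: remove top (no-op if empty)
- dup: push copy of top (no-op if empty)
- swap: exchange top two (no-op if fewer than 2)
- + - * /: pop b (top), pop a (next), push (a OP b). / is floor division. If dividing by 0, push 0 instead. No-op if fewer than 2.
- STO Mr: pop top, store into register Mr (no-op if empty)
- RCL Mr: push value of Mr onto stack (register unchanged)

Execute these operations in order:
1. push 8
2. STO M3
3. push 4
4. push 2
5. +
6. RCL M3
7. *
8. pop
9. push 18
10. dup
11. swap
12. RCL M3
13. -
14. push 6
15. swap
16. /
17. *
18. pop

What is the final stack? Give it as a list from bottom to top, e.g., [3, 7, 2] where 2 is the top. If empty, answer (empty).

After op 1 (push 8): stack=[8] mem=[0,0,0,0]
After op 2 (STO M3): stack=[empty] mem=[0,0,0,8]
After op 3 (push 4): stack=[4] mem=[0,0,0,8]
After op 4 (push 2): stack=[4,2] mem=[0,0,0,8]
After op 5 (+): stack=[6] mem=[0,0,0,8]
After op 6 (RCL M3): stack=[6,8] mem=[0,0,0,8]
After op 7 (*): stack=[48] mem=[0,0,0,8]
After op 8 (pop): stack=[empty] mem=[0,0,0,8]
After op 9 (push 18): stack=[18] mem=[0,0,0,8]
After op 10 (dup): stack=[18,18] mem=[0,0,0,8]
After op 11 (swap): stack=[18,18] mem=[0,0,0,8]
After op 12 (RCL M3): stack=[18,18,8] mem=[0,0,0,8]
After op 13 (-): stack=[18,10] mem=[0,0,0,8]
After op 14 (push 6): stack=[18,10,6] mem=[0,0,0,8]
After op 15 (swap): stack=[18,6,10] mem=[0,0,0,8]
After op 16 (/): stack=[18,0] mem=[0,0,0,8]
After op 17 (*): stack=[0] mem=[0,0,0,8]
After op 18 (pop): stack=[empty] mem=[0,0,0,8]

Answer: (empty)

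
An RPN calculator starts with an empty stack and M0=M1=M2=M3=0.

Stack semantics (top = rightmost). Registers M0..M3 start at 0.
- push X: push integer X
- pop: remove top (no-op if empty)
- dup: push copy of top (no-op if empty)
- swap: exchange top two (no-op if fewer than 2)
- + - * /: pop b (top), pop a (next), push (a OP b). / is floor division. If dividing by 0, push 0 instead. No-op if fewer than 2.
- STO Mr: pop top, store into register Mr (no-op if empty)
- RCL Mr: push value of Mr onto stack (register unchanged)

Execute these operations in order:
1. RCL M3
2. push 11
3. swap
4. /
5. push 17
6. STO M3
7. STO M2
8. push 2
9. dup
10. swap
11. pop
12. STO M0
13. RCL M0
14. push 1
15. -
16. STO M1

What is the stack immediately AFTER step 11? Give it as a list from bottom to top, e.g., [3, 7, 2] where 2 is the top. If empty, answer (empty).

After op 1 (RCL M3): stack=[0] mem=[0,0,0,0]
After op 2 (push 11): stack=[0,11] mem=[0,0,0,0]
After op 3 (swap): stack=[11,0] mem=[0,0,0,0]
After op 4 (/): stack=[0] mem=[0,0,0,0]
After op 5 (push 17): stack=[0,17] mem=[0,0,0,0]
After op 6 (STO M3): stack=[0] mem=[0,0,0,17]
After op 7 (STO M2): stack=[empty] mem=[0,0,0,17]
After op 8 (push 2): stack=[2] mem=[0,0,0,17]
After op 9 (dup): stack=[2,2] mem=[0,0,0,17]
After op 10 (swap): stack=[2,2] mem=[0,0,0,17]
After op 11 (pop): stack=[2] mem=[0,0,0,17]

[2]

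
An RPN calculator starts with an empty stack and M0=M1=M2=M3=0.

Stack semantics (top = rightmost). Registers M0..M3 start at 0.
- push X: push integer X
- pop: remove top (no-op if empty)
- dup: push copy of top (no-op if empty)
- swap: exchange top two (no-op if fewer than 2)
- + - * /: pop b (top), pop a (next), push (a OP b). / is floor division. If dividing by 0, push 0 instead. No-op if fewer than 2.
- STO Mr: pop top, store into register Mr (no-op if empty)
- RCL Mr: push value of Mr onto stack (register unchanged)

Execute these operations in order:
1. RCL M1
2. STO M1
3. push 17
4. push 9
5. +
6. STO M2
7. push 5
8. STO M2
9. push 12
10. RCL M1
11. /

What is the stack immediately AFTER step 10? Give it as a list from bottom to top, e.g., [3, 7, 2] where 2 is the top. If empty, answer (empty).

After op 1 (RCL M1): stack=[0] mem=[0,0,0,0]
After op 2 (STO M1): stack=[empty] mem=[0,0,0,0]
After op 3 (push 17): stack=[17] mem=[0,0,0,0]
After op 4 (push 9): stack=[17,9] mem=[0,0,0,0]
After op 5 (+): stack=[26] mem=[0,0,0,0]
After op 6 (STO M2): stack=[empty] mem=[0,0,26,0]
After op 7 (push 5): stack=[5] mem=[0,0,26,0]
After op 8 (STO M2): stack=[empty] mem=[0,0,5,0]
After op 9 (push 12): stack=[12] mem=[0,0,5,0]
After op 10 (RCL M1): stack=[12,0] mem=[0,0,5,0]

[12, 0]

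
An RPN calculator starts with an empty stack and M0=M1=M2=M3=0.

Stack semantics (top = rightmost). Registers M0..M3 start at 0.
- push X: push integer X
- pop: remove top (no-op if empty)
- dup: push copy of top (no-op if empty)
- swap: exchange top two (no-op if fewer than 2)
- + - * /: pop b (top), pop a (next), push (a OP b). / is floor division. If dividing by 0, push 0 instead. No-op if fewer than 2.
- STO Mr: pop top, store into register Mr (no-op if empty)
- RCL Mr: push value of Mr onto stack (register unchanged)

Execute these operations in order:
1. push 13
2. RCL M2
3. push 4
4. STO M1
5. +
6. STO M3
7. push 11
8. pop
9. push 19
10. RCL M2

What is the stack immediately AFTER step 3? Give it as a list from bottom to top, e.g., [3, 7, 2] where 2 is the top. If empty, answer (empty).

After op 1 (push 13): stack=[13] mem=[0,0,0,0]
After op 2 (RCL M2): stack=[13,0] mem=[0,0,0,0]
After op 3 (push 4): stack=[13,0,4] mem=[0,0,0,0]

[13, 0, 4]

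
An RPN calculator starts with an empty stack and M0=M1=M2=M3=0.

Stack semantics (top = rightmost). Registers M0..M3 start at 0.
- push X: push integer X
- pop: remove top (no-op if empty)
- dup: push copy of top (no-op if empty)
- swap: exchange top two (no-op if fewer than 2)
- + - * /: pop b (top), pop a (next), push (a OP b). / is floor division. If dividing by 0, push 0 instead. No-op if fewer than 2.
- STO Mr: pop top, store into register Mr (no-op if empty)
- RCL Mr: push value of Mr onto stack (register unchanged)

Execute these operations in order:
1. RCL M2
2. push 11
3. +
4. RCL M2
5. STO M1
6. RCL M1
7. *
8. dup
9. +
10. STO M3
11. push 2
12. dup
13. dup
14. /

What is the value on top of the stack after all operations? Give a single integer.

After op 1 (RCL M2): stack=[0] mem=[0,0,0,0]
After op 2 (push 11): stack=[0,11] mem=[0,0,0,0]
After op 3 (+): stack=[11] mem=[0,0,0,0]
After op 4 (RCL M2): stack=[11,0] mem=[0,0,0,0]
After op 5 (STO M1): stack=[11] mem=[0,0,0,0]
After op 6 (RCL M1): stack=[11,0] mem=[0,0,0,0]
After op 7 (*): stack=[0] mem=[0,0,0,0]
After op 8 (dup): stack=[0,0] mem=[0,0,0,0]
After op 9 (+): stack=[0] mem=[0,0,0,0]
After op 10 (STO M3): stack=[empty] mem=[0,0,0,0]
After op 11 (push 2): stack=[2] mem=[0,0,0,0]
After op 12 (dup): stack=[2,2] mem=[0,0,0,0]
After op 13 (dup): stack=[2,2,2] mem=[0,0,0,0]
After op 14 (/): stack=[2,1] mem=[0,0,0,0]

Answer: 1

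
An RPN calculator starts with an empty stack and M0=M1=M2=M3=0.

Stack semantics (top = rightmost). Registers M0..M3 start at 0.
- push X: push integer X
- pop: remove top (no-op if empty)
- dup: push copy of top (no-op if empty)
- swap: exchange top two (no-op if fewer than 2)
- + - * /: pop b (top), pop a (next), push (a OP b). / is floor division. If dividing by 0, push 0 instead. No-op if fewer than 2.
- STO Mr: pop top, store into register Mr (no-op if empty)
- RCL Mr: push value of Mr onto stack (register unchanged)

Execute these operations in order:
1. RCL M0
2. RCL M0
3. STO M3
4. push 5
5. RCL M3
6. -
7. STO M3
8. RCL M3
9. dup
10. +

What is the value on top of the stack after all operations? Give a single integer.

After op 1 (RCL M0): stack=[0] mem=[0,0,0,0]
After op 2 (RCL M0): stack=[0,0] mem=[0,0,0,0]
After op 3 (STO M3): stack=[0] mem=[0,0,0,0]
After op 4 (push 5): stack=[0,5] mem=[0,0,0,0]
After op 5 (RCL M3): stack=[0,5,0] mem=[0,0,0,0]
After op 6 (-): stack=[0,5] mem=[0,0,0,0]
After op 7 (STO M3): stack=[0] mem=[0,0,0,5]
After op 8 (RCL M3): stack=[0,5] mem=[0,0,0,5]
After op 9 (dup): stack=[0,5,5] mem=[0,0,0,5]
After op 10 (+): stack=[0,10] mem=[0,0,0,5]

Answer: 10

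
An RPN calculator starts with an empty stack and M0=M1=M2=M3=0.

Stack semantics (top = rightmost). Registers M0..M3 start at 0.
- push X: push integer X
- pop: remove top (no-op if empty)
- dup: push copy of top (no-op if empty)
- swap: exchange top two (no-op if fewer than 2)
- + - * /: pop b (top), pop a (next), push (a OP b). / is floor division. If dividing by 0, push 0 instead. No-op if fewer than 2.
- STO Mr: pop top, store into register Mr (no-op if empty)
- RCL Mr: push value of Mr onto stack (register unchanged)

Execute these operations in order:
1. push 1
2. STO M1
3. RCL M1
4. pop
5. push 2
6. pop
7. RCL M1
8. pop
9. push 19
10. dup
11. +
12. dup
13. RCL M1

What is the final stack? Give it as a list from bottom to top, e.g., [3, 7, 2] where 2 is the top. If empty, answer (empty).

After op 1 (push 1): stack=[1] mem=[0,0,0,0]
After op 2 (STO M1): stack=[empty] mem=[0,1,0,0]
After op 3 (RCL M1): stack=[1] mem=[0,1,0,0]
After op 4 (pop): stack=[empty] mem=[0,1,0,0]
After op 5 (push 2): stack=[2] mem=[0,1,0,0]
After op 6 (pop): stack=[empty] mem=[0,1,0,0]
After op 7 (RCL M1): stack=[1] mem=[0,1,0,0]
After op 8 (pop): stack=[empty] mem=[0,1,0,0]
After op 9 (push 19): stack=[19] mem=[0,1,0,0]
After op 10 (dup): stack=[19,19] mem=[0,1,0,0]
After op 11 (+): stack=[38] mem=[0,1,0,0]
After op 12 (dup): stack=[38,38] mem=[0,1,0,0]
After op 13 (RCL M1): stack=[38,38,1] mem=[0,1,0,0]

Answer: [38, 38, 1]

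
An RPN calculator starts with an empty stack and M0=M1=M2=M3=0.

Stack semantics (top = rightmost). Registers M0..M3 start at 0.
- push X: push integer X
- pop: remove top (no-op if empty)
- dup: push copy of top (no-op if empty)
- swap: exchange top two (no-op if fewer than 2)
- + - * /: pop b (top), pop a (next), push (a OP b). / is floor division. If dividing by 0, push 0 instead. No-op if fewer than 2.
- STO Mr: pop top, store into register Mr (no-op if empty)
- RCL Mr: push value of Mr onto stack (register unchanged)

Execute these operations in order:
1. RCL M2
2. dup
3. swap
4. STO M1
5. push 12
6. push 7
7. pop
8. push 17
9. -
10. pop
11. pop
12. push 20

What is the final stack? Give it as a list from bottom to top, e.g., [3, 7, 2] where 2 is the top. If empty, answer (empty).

After op 1 (RCL M2): stack=[0] mem=[0,0,0,0]
After op 2 (dup): stack=[0,0] mem=[0,0,0,0]
After op 3 (swap): stack=[0,0] mem=[0,0,0,0]
After op 4 (STO M1): stack=[0] mem=[0,0,0,0]
After op 5 (push 12): stack=[0,12] mem=[0,0,0,0]
After op 6 (push 7): stack=[0,12,7] mem=[0,0,0,0]
After op 7 (pop): stack=[0,12] mem=[0,0,0,0]
After op 8 (push 17): stack=[0,12,17] mem=[0,0,0,0]
After op 9 (-): stack=[0,-5] mem=[0,0,0,0]
After op 10 (pop): stack=[0] mem=[0,0,0,0]
After op 11 (pop): stack=[empty] mem=[0,0,0,0]
After op 12 (push 20): stack=[20] mem=[0,0,0,0]

Answer: [20]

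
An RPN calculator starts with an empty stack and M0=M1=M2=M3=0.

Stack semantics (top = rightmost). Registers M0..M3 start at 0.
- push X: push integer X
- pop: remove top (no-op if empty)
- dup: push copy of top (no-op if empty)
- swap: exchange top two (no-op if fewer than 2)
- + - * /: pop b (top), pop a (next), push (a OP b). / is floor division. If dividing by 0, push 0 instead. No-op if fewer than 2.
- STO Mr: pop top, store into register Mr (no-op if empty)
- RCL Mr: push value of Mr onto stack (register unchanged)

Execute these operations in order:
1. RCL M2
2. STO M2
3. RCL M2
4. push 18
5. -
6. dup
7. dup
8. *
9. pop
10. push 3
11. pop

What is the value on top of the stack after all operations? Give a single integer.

After op 1 (RCL M2): stack=[0] mem=[0,0,0,0]
After op 2 (STO M2): stack=[empty] mem=[0,0,0,0]
After op 3 (RCL M2): stack=[0] mem=[0,0,0,0]
After op 4 (push 18): stack=[0,18] mem=[0,0,0,0]
After op 5 (-): stack=[-18] mem=[0,0,0,0]
After op 6 (dup): stack=[-18,-18] mem=[0,0,0,0]
After op 7 (dup): stack=[-18,-18,-18] mem=[0,0,0,0]
After op 8 (*): stack=[-18,324] mem=[0,0,0,0]
After op 9 (pop): stack=[-18] mem=[0,0,0,0]
After op 10 (push 3): stack=[-18,3] mem=[0,0,0,0]
After op 11 (pop): stack=[-18] mem=[0,0,0,0]

Answer: -18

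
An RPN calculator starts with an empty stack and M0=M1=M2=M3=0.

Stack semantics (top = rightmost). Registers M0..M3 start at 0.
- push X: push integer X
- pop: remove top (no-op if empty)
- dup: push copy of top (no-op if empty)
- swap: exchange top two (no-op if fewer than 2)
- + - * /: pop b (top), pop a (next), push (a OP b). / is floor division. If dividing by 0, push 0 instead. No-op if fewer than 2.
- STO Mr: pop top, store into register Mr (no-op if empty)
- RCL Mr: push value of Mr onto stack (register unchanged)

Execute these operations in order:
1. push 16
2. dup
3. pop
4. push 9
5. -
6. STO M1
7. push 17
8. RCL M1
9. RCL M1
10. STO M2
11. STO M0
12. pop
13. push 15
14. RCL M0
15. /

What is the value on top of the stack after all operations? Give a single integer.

Answer: 2

Derivation:
After op 1 (push 16): stack=[16] mem=[0,0,0,0]
After op 2 (dup): stack=[16,16] mem=[0,0,0,0]
After op 3 (pop): stack=[16] mem=[0,0,0,0]
After op 4 (push 9): stack=[16,9] mem=[0,0,0,0]
After op 5 (-): stack=[7] mem=[0,0,0,0]
After op 6 (STO M1): stack=[empty] mem=[0,7,0,0]
After op 7 (push 17): stack=[17] mem=[0,7,0,0]
After op 8 (RCL M1): stack=[17,7] mem=[0,7,0,0]
After op 9 (RCL M1): stack=[17,7,7] mem=[0,7,0,0]
After op 10 (STO M2): stack=[17,7] mem=[0,7,7,0]
After op 11 (STO M0): stack=[17] mem=[7,7,7,0]
After op 12 (pop): stack=[empty] mem=[7,7,7,0]
After op 13 (push 15): stack=[15] mem=[7,7,7,0]
After op 14 (RCL M0): stack=[15,7] mem=[7,7,7,0]
After op 15 (/): stack=[2] mem=[7,7,7,0]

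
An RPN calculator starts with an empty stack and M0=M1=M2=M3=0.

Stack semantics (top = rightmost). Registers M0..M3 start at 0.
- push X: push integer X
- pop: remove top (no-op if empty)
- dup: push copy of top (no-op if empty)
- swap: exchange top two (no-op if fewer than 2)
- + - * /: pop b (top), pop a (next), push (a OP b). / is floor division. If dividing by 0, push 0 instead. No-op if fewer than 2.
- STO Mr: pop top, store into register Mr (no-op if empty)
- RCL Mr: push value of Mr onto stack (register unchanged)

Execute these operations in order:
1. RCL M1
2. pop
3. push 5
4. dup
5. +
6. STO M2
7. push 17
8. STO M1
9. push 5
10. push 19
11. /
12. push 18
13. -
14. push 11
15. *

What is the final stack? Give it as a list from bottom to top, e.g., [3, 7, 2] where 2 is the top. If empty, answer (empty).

After op 1 (RCL M1): stack=[0] mem=[0,0,0,0]
After op 2 (pop): stack=[empty] mem=[0,0,0,0]
After op 3 (push 5): stack=[5] mem=[0,0,0,0]
After op 4 (dup): stack=[5,5] mem=[0,0,0,0]
After op 5 (+): stack=[10] mem=[0,0,0,0]
After op 6 (STO M2): stack=[empty] mem=[0,0,10,0]
After op 7 (push 17): stack=[17] mem=[0,0,10,0]
After op 8 (STO M1): stack=[empty] mem=[0,17,10,0]
After op 9 (push 5): stack=[5] mem=[0,17,10,0]
After op 10 (push 19): stack=[5,19] mem=[0,17,10,0]
After op 11 (/): stack=[0] mem=[0,17,10,0]
After op 12 (push 18): stack=[0,18] mem=[0,17,10,0]
After op 13 (-): stack=[-18] mem=[0,17,10,0]
After op 14 (push 11): stack=[-18,11] mem=[0,17,10,0]
After op 15 (*): stack=[-198] mem=[0,17,10,0]

Answer: [-198]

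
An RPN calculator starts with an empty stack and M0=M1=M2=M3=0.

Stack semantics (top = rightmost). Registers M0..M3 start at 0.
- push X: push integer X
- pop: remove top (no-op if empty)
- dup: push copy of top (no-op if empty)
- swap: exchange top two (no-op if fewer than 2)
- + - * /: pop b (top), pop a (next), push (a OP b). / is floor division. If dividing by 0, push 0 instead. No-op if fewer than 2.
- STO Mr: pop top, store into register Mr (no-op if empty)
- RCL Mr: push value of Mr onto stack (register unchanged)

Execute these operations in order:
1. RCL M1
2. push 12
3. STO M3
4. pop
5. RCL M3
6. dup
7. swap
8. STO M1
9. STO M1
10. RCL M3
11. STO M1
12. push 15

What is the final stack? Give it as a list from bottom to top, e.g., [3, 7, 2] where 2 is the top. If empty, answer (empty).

Answer: [15]

Derivation:
After op 1 (RCL M1): stack=[0] mem=[0,0,0,0]
After op 2 (push 12): stack=[0,12] mem=[0,0,0,0]
After op 3 (STO M3): stack=[0] mem=[0,0,0,12]
After op 4 (pop): stack=[empty] mem=[0,0,0,12]
After op 5 (RCL M3): stack=[12] mem=[0,0,0,12]
After op 6 (dup): stack=[12,12] mem=[0,0,0,12]
After op 7 (swap): stack=[12,12] mem=[0,0,0,12]
After op 8 (STO M1): stack=[12] mem=[0,12,0,12]
After op 9 (STO M1): stack=[empty] mem=[0,12,0,12]
After op 10 (RCL M3): stack=[12] mem=[0,12,0,12]
After op 11 (STO M1): stack=[empty] mem=[0,12,0,12]
After op 12 (push 15): stack=[15] mem=[0,12,0,12]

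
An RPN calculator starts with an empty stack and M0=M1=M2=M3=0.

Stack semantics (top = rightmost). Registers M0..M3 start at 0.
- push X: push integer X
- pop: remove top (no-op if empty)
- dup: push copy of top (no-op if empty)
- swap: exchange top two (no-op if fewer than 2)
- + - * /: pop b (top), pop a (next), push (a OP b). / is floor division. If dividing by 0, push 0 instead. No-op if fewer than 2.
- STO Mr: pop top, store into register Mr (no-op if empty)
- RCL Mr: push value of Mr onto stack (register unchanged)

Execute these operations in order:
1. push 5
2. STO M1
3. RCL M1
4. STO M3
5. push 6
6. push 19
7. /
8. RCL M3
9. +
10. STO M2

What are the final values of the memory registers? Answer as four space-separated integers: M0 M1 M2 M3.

After op 1 (push 5): stack=[5] mem=[0,0,0,0]
After op 2 (STO M1): stack=[empty] mem=[0,5,0,0]
After op 3 (RCL M1): stack=[5] mem=[0,5,0,0]
After op 4 (STO M3): stack=[empty] mem=[0,5,0,5]
After op 5 (push 6): stack=[6] mem=[0,5,0,5]
After op 6 (push 19): stack=[6,19] mem=[0,5,0,5]
After op 7 (/): stack=[0] mem=[0,5,0,5]
After op 8 (RCL M3): stack=[0,5] mem=[0,5,0,5]
After op 9 (+): stack=[5] mem=[0,5,0,5]
After op 10 (STO M2): stack=[empty] mem=[0,5,5,5]

Answer: 0 5 5 5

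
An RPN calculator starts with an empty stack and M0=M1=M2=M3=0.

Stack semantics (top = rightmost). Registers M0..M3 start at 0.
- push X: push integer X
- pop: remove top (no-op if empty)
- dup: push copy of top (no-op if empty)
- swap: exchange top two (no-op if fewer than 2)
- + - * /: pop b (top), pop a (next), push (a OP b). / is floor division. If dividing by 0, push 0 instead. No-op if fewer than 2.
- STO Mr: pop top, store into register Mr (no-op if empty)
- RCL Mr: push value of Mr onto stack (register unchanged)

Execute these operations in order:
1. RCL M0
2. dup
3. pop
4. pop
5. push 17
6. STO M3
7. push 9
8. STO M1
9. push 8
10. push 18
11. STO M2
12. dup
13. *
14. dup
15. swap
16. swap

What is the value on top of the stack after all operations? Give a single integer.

After op 1 (RCL M0): stack=[0] mem=[0,0,0,0]
After op 2 (dup): stack=[0,0] mem=[0,0,0,0]
After op 3 (pop): stack=[0] mem=[0,0,0,0]
After op 4 (pop): stack=[empty] mem=[0,0,0,0]
After op 5 (push 17): stack=[17] mem=[0,0,0,0]
After op 6 (STO M3): stack=[empty] mem=[0,0,0,17]
After op 7 (push 9): stack=[9] mem=[0,0,0,17]
After op 8 (STO M1): stack=[empty] mem=[0,9,0,17]
After op 9 (push 8): stack=[8] mem=[0,9,0,17]
After op 10 (push 18): stack=[8,18] mem=[0,9,0,17]
After op 11 (STO M2): stack=[8] mem=[0,9,18,17]
After op 12 (dup): stack=[8,8] mem=[0,9,18,17]
After op 13 (*): stack=[64] mem=[0,9,18,17]
After op 14 (dup): stack=[64,64] mem=[0,9,18,17]
After op 15 (swap): stack=[64,64] mem=[0,9,18,17]
After op 16 (swap): stack=[64,64] mem=[0,9,18,17]

Answer: 64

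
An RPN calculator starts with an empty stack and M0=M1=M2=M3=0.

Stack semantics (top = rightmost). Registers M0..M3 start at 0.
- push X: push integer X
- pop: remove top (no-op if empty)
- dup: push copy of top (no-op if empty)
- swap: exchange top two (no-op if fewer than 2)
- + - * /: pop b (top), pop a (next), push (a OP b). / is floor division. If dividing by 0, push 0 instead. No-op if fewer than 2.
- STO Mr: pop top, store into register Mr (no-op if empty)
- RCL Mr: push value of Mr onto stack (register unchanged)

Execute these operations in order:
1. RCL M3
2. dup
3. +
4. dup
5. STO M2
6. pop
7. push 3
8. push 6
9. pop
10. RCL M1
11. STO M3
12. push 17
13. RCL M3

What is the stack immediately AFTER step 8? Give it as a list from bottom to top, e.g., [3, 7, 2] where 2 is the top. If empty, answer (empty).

After op 1 (RCL M3): stack=[0] mem=[0,0,0,0]
After op 2 (dup): stack=[0,0] mem=[0,0,0,0]
After op 3 (+): stack=[0] mem=[0,0,0,0]
After op 4 (dup): stack=[0,0] mem=[0,0,0,0]
After op 5 (STO M2): stack=[0] mem=[0,0,0,0]
After op 6 (pop): stack=[empty] mem=[0,0,0,0]
After op 7 (push 3): stack=[3] mem=[0,0,0,0]
After op 8 (push 6): stack=[3,6] mem=[0,0,0,0]

[3, 6]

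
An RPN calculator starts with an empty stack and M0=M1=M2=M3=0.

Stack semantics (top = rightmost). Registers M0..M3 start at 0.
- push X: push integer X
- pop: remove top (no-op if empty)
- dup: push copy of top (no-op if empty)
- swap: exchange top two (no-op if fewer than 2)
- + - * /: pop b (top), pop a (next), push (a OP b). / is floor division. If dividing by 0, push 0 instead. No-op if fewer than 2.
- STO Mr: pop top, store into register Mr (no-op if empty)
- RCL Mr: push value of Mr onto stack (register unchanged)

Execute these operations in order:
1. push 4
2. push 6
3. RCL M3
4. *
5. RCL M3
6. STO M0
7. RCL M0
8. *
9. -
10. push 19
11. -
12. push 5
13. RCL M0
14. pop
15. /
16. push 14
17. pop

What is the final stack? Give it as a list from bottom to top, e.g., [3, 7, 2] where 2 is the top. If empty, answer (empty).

After op 1 (push 4): stack=[4] mem=[0,0,0,0]
After op 2 (push 6): stack=[4,6] mem=[0,0,0,0]
After op 3 (RCL M3): stack=[4,6,0] mem=[0,0,0,0]
After op 4 (*): stack=[4,0] mem=[0,0,0,0]
After op 5 (RCL M3): stack=[4,0,0] mem=[0,0,0,0]
After op 6 (STO M0): stack=[4,0] mem=[0,0,0,0]
After op 7 (RCL M0): stack=[4,0,0] mem=[0,0,0,0]
After op 8 (*): stack=[4,0] mem=[0,0,0,0]
After op 9 (-): stack=[4] mem=[0,0,0,0]
After op 10 (push 19): stack=[4,19] mem=[0,0,0,0]
After op 11 (-): stack=[-15] mem=[0,0,0,0]
After op 12 (push 5): stack=[-15,5] mem=[0,0,0,0]
After op 13 (RCL M0): stack=[-15,5,0] mem=[0,0,0,0]
After op 14 (pop): stack=[-15,5] mem=[0,0,0,0]
After op 15 (/): stack=[-3] mem=[0,0,0,0]
After op 16 (push 14): stack=[-3,14] mem=[0,0,0,0]
After op 17 (pop): stack=[-3] mem=[0,0,0,0]

Answer: [-3]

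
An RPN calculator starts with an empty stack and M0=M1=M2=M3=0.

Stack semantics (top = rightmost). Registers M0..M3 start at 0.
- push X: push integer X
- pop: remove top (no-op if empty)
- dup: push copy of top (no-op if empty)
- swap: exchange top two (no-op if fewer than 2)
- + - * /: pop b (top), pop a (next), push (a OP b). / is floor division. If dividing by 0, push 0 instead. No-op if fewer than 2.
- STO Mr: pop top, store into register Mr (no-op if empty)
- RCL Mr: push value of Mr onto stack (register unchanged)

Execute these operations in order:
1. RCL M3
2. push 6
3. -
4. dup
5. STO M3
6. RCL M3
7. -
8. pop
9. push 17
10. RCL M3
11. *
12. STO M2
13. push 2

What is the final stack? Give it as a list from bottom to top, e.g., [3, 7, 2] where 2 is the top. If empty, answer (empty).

After op 1 (RCL M3): stack=[0] mem=[0,0,0,0]
After op 2 (push 6): stack=[0,6] mem=[0,0,0,0]
After op 3 (-): stack=[-6] mem=[0,0,0,0]
After op 4 (dup): stack=[-6,-6] mem=[0,0,0,0]
After op 5 (STO M3): stack=[-6] mem=[0,0,0,-6]
After op 6 (RCL M3): stack=[-6,-6] mem=[0,0,0,-6]
After op 7 (-): stack=[0] mem=[0,0,0,-6]
After op 8 (pop): stack=[empty] mem=[0,0,0,-6]
After op 9 (push 17): stack=[17] mem=[0,0,0,-6]
After op 10 (RCL M3): stack=[17,-6] mem=[0,0,0,-6]
After op 11 (*): stack=[-102] mem=[0,0,0,-6]
After op 12 (STO M2): stack=[empty] mem=[0,0,-102,-6]
After op 13 (push 2): stack=[2] mem=[0,0,-102,-6]

Answer: [2]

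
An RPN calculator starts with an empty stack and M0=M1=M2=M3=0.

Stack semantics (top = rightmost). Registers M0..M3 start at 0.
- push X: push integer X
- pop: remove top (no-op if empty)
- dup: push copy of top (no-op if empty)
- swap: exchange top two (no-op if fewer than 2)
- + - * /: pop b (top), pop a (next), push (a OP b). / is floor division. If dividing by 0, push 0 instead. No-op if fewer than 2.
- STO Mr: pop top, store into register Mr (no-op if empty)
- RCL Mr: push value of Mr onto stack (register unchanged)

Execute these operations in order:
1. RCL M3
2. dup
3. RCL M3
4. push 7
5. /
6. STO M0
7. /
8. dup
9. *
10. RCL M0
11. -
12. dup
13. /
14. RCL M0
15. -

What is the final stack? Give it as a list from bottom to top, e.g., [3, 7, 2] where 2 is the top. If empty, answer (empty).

Answer: [0]

Derivation:
After op 1 (RCL M3): stack=[0] mem=[0,0,0,0]
After op 2 (dup): stack=[0,0] mem=[0,0,0,0]
After op 3 (RCL M3): stack=[0,0,0] mem=[0,0,0,0]
After op 4 (push 7): stack=[0,0,0,7] mem=[0,0,0,0]
After op 5 (/): stack=[0,0,0] mem=[0,0,0,0]
After op 6 (STO M0): stack=[0,0] mem=[0,0,0,0]
After op 7 (/): stack=[0] mem=[0,0,0,0]
After op 8 (dup): stack=[0,0] mem=[0,0,0,0]
After op 9 (*): stack=[0] mem=[0,0,0,0]
After op 10 (RCL M0): stack=[0,0] mem=[0,0,0,0]
After op 11 (-): stack=[0] mem=[0,0,0,0]
After op 12 (dup): stack=[0,0] mem=[0,0,0,0]
After op 13 (/): stack=[0] mem=[0,0,0,0]
After op 14 (RCL M0): stack=[0,0] mem=[0,0,0,0]
After op 15 (-): stack=[0] mem=[0,0,0,0]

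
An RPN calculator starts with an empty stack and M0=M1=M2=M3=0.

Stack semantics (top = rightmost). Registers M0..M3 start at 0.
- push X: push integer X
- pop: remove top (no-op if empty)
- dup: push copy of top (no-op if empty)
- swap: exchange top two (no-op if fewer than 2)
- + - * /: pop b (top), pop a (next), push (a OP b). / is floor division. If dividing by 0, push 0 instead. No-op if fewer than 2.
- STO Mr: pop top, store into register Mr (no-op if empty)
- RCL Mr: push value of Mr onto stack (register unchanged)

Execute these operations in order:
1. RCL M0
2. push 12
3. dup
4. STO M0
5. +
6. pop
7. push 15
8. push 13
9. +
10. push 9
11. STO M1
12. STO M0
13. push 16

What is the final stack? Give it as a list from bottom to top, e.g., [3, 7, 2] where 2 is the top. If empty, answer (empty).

After op 1 (RCL M0): stack=[0] mem=[0,0,0,0]
After op 2 (push 12): stack=[0,12] mem=[0,0,0,0]
After op 3 (dup): stack=[0,12,12] mem=[0,0,0,0]
After op 4 (STO M0): stack=[0,12] mem=[12,0,0,0]
After op 5 (+): stack=[12] mem=[12,0,0,0]
After op 6 (pop): stack=[empty] mem=[12,0,0,0]
After op 7 (push 15): stack=[15] mem=[12,0,0,0]
After op 8 (push 13): stack=[15,13] mem=[12,0,0,0]
After op 9 (+): stack=[28] mem=[12,0,0,0]
After op 10 (push 9): stack=[28,9] mem=[12,0,0,0]
After op 11 (STO M1): stack=[28] mem=[12,9,0,0]
After op 12 (STO M0): stack=[empty] mem=[28,9,0,0]
After op 13 (push 16): stack=[16] mem=[28,9,0,0]

Answer: [16]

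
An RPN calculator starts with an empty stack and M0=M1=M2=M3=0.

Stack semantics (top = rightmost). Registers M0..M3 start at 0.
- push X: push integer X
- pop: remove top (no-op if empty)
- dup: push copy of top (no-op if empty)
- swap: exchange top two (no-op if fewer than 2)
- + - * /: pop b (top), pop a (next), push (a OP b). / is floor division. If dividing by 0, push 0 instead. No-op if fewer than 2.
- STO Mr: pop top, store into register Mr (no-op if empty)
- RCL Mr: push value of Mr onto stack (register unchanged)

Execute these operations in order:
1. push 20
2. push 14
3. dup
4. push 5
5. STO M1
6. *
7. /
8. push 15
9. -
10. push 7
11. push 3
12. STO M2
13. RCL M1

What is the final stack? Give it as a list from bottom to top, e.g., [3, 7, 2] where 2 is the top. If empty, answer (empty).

Answer: [-15, 7, 5]

Derivation:
After op 1 (push 20): stack=[20] mem=[0,0,0,0]
After op 2 (push 14): stack=[20,14] mem=[0,0,0,0]
After op 3 (dup): stack=[20,14,14] mem=[0,0,0,0]
After op 4 (push 5): stack=[20,14,14,5] mem=[0,0,0,0]
After op 5 (STO M1): stack=[20,14,14] mem=[0,5,0,0]
After op 6 (*): stack=[20,196] mem=[0,5,0,0]
After op 7 (/): stack=[0] mem=[0,5,0,0]
After op 8 (push 15): stack=[0,15] mem=[0,5,0,0]
After op 9 (-): stack=[-15] mem=[0,5,0,0]
After op 10 (push 7): stack=[-15,7] mem=[0,5,0,0]
After op 11 (push 3): stack=[-15,7,3] mem=[0,5,0,0]
After op 12 (STO M2): stack=[-15,7] mem=[0,5,3,0]
After op 13 (RCL M1): stack=[-15,7,5] mem=[0,5,3,0]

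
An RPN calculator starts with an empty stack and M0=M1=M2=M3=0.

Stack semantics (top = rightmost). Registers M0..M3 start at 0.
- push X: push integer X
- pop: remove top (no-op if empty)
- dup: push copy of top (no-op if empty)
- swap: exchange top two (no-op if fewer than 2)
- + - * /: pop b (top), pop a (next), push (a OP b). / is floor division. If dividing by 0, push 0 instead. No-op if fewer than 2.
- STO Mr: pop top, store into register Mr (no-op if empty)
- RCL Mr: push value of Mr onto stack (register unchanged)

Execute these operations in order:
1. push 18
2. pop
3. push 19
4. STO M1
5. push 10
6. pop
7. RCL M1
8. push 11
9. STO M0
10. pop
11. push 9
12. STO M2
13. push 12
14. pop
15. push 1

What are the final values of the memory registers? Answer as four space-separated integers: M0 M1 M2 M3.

Answer: 11 19 9 0

Derivation:
After op 1 (push 18): stack=[18] mem=[0,0,0,0]
After op 2 (pop): stack=[empty] mem=[0,0,0,0]
After op 3 (push 19): stack=[19] mem=[0,0,0,0]
After op 4 (STO M1): stack=[empty] mem=[0,19,0,0]
After op 5 (push 10): stack=[10] mem=[0,19,0,0]
After op 6 (pop): stack=[empty] mem=[0,19,0,0]
After op 7 (RCL M1): stack=[19] mem=[0,19,0,0]
After op 8 (push 11): stack=[19,11] mem=[0,19,0,0]
After op 9 (STO M0): stack=[19] mem=[11,19,0,0]
After op 10 (pop): stack=[empty] mem=[11,19,0,0]
After op 11 (push 9): stack=[9] mem=[11,19,0,0]
After op 12 (STO M2): stack=[empty] mem=[11,19,9,0]
After op 13 (push 12): stack=[12] mem=[11,19,9,0]
After op 14 (pop): stack=[empty] mem=[11,19,9,0]
After op 15 (push 1): stack=[1] mem=[11,19,9,0]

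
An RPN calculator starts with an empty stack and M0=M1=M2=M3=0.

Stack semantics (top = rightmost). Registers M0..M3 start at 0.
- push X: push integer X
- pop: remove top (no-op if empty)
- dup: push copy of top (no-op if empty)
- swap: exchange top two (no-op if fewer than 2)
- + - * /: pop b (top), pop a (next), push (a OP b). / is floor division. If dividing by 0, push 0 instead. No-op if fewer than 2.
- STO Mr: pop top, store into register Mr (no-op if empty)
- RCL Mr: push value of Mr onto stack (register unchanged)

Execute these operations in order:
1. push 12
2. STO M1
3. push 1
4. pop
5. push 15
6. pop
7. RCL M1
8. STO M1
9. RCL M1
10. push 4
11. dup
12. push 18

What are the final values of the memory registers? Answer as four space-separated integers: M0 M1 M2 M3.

After op 1 (push 12): stack=[12] mem=[0,0,0,0]
After op 2 (STO M1): stack=[empty] mem=[0,12,0,0]
After op 3 (push 1): stack=[1] mem=[0,12,0,0]
After op 4 (pop): stack=[empty] mem=[0,12,0,0]
After op 5 (push 15): stack=[15] mem=[0,12,0,0]
After op 6 (pop): stack=[empty] mem=[0,12,0,0]
After op 7 (RCL M1): stack=[12] mem=[0,12,0,0]
After op 8 (STO M1): stack=[empty] mem=[0,12,0,0]
After op 9 (RCL M1): stack=[12] mem=[0,12,0,0]
After op 10 (push 4): stack=[12,4] mem=[0,12,0,0]
After op 11 (dup): stack=[12,4,4] mem=[0,12,0,0]
After op 12 (push 18): stack=[12,4,4,18] mem=[0,12,0,0]

Answer: 0 12 0 0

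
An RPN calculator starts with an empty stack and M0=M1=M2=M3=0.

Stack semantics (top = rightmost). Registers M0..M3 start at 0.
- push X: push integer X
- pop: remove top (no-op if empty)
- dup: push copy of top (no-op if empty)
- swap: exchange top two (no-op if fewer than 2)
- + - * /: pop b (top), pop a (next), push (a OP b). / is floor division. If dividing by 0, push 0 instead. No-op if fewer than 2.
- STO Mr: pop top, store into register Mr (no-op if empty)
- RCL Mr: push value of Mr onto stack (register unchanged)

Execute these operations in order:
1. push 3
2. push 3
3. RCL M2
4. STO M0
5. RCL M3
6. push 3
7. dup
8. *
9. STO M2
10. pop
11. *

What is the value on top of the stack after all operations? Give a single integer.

After op 1 (push 3): stack=[3] mem=[0,0,0,0]
After op 2 (push 3): stack=[3,3] mem=[0,0,0,0]
After op 3 (RCL M2): stack=[3,3,0] mem=[0,0,0,0]
After op 4 (STO M0): stack=[3,3] mem=[0,0,0,0]
After op 5 (RCL M3): stack=[3,3,0] mem=[0,0,0,0]
After op 6 (push 3): stack=[3,3,0,3] mem=[0,0,0,0]
After op 7 (dup): stack=[3,3,0,3,3] mem=[0,0,0,0]
After op 8 (*): stack=[3,3,0,9] mem=[0,0,0,0]
After op 9 (STO M2): stack=[3,3,0] mem=[0,0,9,0]
After op 10 (pop): stack=[3,3] mem=[0,0,9,0]
After op 11 (*): stack=[9] mem=[0,0,9,0]

Answer: 9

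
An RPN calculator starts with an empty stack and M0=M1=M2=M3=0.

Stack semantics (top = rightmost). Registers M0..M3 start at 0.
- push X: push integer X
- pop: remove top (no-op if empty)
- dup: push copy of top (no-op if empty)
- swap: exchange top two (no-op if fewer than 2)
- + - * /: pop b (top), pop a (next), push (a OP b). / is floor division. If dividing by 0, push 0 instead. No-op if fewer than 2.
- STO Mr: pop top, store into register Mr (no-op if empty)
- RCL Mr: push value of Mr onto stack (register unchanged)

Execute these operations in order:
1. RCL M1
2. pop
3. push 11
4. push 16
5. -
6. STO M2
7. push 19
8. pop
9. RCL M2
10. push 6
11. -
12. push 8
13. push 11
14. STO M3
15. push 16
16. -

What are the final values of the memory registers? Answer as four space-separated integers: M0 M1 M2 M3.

After op 1 (RCL M1): stack=[0] mem=[0,0,0,0]
After op 2 (pop): stack=[empty] mem=[0,0,0,0]
After op 3 (push 11): stack=[11] mem=[0,0,0,0]
After op 4 (push 16): stack=[11,16] mem=[0,0,0,0]
After op 5 (-): stack=[-5] mem=[0,0,0,0]
After op 6 (STO M2): stack=[empty] mem=[0,0,-5,0]
After op 7 (push 19): stack=[19] mem=[0,0,-5,0]
After op 8 (pop): stack=[empty] mem=[0,0,-5,0]
After op 9 (RCL M2): stack=[-5] mem=[0,0,-5,0]
After op 10 (push 6): stack=[-5,6] mem=[0,0,-5,0]
After op 11 (-): stack=[-11] mem=[0,0,-5,0]
After op 12 (push 8): stack=[-11,8] mem=[0,0,-5,0]
After op 13 (push 11): stack=[-11,8,11] mem=[0,0,-5,0]
After op 14 (STO M3): stack=[-11,8] mem=[0,0,-5,11]
After op 15 (push 16): stack=[-11,8,16] mem=[0,0,-5,11]
After op 16 (-): stack=[-11,-8] mem=[0,0,-5,11]

Answer: 0 0 -5 11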